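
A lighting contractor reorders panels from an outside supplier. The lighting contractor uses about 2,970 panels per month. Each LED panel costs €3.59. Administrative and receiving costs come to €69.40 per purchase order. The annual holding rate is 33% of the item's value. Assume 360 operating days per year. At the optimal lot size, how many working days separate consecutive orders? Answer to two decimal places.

Annual demand D = 2,970 × 12 = 35,640.
Holding cost H = 0.33 × €3.59 = €1.1847 per unit per year.
EOQ = √(2DS/H) = √(2 × 35,640 × 69.4 / 1.1847) ≈ 2043.43.
Cycle time = Q*/D × 360 = 2043.43 / 35,640 × 360 ≈ 20.641 days.

T ≈ 20.64 days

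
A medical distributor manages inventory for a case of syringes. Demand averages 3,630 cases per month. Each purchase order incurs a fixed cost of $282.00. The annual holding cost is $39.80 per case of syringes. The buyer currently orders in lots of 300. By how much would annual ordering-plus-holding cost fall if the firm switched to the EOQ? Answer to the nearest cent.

Annual demand D = 3,630 × 12 = 43,560.
EOQ = √(2DS/H) = √(2 × 43,560 × 282 / 39.8) ≈ 785.67.
Cost at Q* = (D/Q*)S + (Q*/2)H = √(2DSH) ≈ $31,269.79.
Cost at Q = 300: (43,560/300)×282 + (300/2)×39.8 = $40,946.40 + $5,970.00 = $46,916.40.
Excess = $46,916.40 − $31,269.79 = $15,646.61.

Extra cost ≈ $15,646.61 per year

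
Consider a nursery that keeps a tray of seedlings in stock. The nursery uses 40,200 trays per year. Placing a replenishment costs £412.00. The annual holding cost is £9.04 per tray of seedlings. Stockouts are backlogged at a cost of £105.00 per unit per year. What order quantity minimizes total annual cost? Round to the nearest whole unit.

With planned backorders, Q* = √(2DS/H) · √((H+B)/B).
√(2DS/H) = √(2 × 40,200 × 412 / 9.04) = 1914.223.
√((H+B)/B) = √((9.04+105)/105) = 1.0422.
Q* ≈ 1994.924.

Q* ≈ 1,995 trays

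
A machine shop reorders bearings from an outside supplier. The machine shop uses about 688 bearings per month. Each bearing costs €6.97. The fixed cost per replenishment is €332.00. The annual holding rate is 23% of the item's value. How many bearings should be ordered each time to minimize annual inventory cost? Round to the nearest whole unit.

Annual demand D = 688 × 12 = 8,256.
Holding cost H = 0.23 × €6.97 = €1.6031 per unit per year.
EOQ = √(2DS / H) = √(2 × 8,256 × 332 / 1.6031).
= √(5,481,984 / 1.6031) = √3,419,614.4969 ≈ 1849.220.

Q* ≈ 1,849 bearings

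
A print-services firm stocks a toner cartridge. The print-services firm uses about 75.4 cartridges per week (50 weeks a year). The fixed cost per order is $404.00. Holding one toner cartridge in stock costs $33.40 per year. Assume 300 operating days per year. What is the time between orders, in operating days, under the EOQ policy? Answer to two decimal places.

T ≈ 24.03 days

Annual demand D = 75.4 × 50 = 3,770.
EOQ = √(2DS/H) = √(2 × 3,770 × 404 / 33.4) ≈ 302.00.
Cycle time = Q*/D × 300 = 302.00 / 3,770 × 300 ≈ 24.032 days.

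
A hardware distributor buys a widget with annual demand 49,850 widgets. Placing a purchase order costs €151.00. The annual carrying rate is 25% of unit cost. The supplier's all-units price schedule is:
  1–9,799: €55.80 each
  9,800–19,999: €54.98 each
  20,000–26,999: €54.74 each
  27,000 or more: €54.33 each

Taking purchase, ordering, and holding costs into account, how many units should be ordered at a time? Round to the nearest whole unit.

Q* ≈ 1,039 widgets

Holding cost per unit per year at price C is H = 0.25·C.
Candidates are each tier's EOQ (if it falls in that tier) and each price-break quantity.
EOQ at €55.80 = 1038.8 (feasible in tier 1): TC = 49,850×€55.80 + (49,850/1038.8)×151 + (1038.8/2)×0.25×€55.80 = €2,796,121.83.
EOQ at €54.98 = 1046.6 < 9800, so use break Q=9800: TC = 49,850×€54.98 + (49,850/9800.0)×151 + (9800.0/2)×0.25×€54.98 = €2,808,871.60.
EOQ at €54.74 = 1048.9 < 20000, so use break Q=20000: TC = 49,850×€54.74 + (49,850/20000.0)×151 + (20000.0/2)×0.25×€54.74 = €2,866,015.37.
EOQ at €54.33 = 1052.8 < 27000, so use break Q=27000: TC = 49,850×€54.33 + (49,850/27000.0)×151 + (27000.0/2)×0.25×€54.33 = €2,891,993.04.
Lowest total cost is €2,796,121.83 at Q = 1038.8.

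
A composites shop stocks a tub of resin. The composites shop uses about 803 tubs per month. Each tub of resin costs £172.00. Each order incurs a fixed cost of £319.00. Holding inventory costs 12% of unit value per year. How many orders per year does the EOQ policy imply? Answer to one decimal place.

Annual demand D = 803 × 12 = 9,636.
Holding cost H = 0.12 × £172.00 = £20.6400 per unit per year.
Q* = √(2DS/H) = √(2 × 9,636 × 319 / 20.64) ≈ 545.76.
Orders per year = D / Q* = 9,636 / 545.76 ≈ 17.656.

N ≈ 17.7 orders per year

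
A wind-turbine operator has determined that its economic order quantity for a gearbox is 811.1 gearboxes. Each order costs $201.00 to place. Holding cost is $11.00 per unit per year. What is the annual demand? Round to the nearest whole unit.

Squaring Q* = √(2DS/H) gives Q*² = 2DS/H.
From Q* = √(2DS/H): D = Q*²H / (2S) = 811.1² × 11 / (2 × 201) = 18001.779.

D ≈ 18,002 gearboxes per year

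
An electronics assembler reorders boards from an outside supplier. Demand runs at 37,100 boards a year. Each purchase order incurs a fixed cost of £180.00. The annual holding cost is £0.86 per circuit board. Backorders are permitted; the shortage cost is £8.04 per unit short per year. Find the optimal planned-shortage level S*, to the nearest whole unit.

S* ≈ 401 boards

With planned backorders, Q* = √(2DS/H) · √((H+B)/B).
√(2DS/H) = √(2 × 37,100 × 180 / 0.86) = 3940.842.
√((H+B)/B) = √((0.86+8.04)/8.04) = 1.0521.
Q* ≈ 4146.255.
S* = Q* · H/(H+B) = 4146.255 × 0.86/8.9 ≈ 400.649.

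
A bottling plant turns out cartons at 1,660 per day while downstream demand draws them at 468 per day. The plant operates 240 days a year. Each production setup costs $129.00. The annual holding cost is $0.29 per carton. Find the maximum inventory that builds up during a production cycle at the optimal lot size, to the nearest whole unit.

Annual demand D = 468 × 240 = 112,320.
Production build-up factor (1 − d/p) = 1 − 468/1,660 = 0.7181.
Q* = √(2DS / (H(1 − d/p))) = √(2 × 112,320 × 129 / (0.29 × 0.7181)).
= √(28,978,560 / 0.2082) ≈ 11796.558.
Maximum inventory = Q*(1 − d/p) = 11796.558 × 0.7181 ≈ 8470.782.

I_max ≈ 8,471 cartons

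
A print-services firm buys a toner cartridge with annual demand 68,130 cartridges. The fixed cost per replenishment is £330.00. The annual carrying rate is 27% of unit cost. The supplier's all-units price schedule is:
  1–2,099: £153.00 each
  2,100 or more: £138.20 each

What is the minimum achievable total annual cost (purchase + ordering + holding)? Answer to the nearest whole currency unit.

Holding cost per unit per year at price C is H = 0.27·C.
Evaluate total cost at each tier's feasible EOQ or, if the EOQ is below the tier, at the tier's minimum quantity.
EOQ at £153.00 = 1043.3 (feasible in tier 1): TC = 68,130×£153.00 + (68,130/1043.3)×330 + (1043.3/2)×0.27×£153.00 = £10,466,989.16.
EOQ at £138.20 = 1097.8 < 2100, so use break Q=2100: TC = 68,130×£138.20 + (68,130/2100.0)×330 + (2100.0/2)×0.27×£138.20 = £9,465,451.84.
Lowest total cost among the candidates is at Q = 2100.0.

TC* ≈ £9,465,452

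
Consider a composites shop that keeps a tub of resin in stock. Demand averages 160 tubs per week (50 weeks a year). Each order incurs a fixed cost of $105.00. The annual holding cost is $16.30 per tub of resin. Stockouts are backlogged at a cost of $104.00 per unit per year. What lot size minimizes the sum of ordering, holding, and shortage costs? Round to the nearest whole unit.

Q* ≈ 345 tubs

Annual demand D = 160 × 50 = 8,000.
With planned backorders, Q* = √(2DS/H) · √((H+B)/B).
√(2DS/H) = √(2 × 8,000 × 105 / 16.3) = 321.041.
√((H+B)/B) = √((16.3+104)/104) = 1.0755.
Q* ≈ 345.284.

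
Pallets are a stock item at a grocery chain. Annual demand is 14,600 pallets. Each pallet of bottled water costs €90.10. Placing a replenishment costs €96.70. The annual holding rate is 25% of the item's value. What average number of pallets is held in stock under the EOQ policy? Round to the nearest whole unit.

Average inventory ≈ 177 pallets

Holding cost H = 0.25 × €90.10 = €22.5250 per unit per year.
EOQ = √(2DS/H) = √(2 × 14,600 × 96.7 / 22.525) ≈ 354.06.
Average inventory = Q*/2 ≈ 354.06 / 2 = 177.028.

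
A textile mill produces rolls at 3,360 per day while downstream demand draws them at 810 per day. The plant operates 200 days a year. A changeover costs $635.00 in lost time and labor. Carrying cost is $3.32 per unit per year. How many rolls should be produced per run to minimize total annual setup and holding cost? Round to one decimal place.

Annual demand D = 810 × 200 = 162,000.
Production build-up factor (1 − d/p) = 1 − 810/3,360 = 0.7589.
Q* = √(2DS / (H(1 − d/p))) = √(2 × 162,000 × 635 / (3.32 × 0.7589)).
= √(205,740,000 / 2.5196) ≈ 9036.284.

Q* ≈ 9,036.3 rolls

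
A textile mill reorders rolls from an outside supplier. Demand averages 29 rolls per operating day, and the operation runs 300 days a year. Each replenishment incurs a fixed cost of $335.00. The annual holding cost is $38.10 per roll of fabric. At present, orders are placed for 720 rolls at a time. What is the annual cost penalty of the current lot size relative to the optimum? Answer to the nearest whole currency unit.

Annual demand D = 29 × 300 = 8,700.
EOQ = √(2DS/H) = √(2 × 8,700 × 335 / 38.1) ≈ 391.14.
Cost at Q* = (D/Q*)S + (Q*/2)H = √(2DSH) ≈ $14,902.51.
Cost at Q = 720: (8,700/720)×335 + (720/2)×38.1 = $4,047.92 + $13,716.00 = $17,763.92.
Excess = $17,763.92 − $14,902.51 = $2,861.40.

Extra cost ≈ $2,861 per year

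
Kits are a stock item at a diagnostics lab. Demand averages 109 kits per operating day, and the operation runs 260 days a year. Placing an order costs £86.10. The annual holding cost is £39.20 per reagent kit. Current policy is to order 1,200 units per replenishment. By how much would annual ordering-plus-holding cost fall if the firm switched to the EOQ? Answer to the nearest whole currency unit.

Extra cost ≈ £11,722 per year

Annual demand D = 109 × 260 = 28,340.
EOQ = √(2DS/H) = √(2 × 28,340 × 86.1 / 39.2) ≈ 352.84.
Cost at Q* = (D/Q*)S + (Q*/2)H = √(2DSH) ≈ £13,831.19.
Cost at Q = 1,200: (28,340/1,200)×86.1 + (1,200/2)×39.2 = £2,033.39 + £23,520.00 = £25,553.40.
Excess = £25,553.40 − £13,831.19 = £11,722.21.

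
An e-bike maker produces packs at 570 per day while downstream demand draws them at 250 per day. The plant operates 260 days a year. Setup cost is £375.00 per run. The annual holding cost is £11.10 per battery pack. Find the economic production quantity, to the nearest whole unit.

Annual demand D = 250 × 260 = 65,000.
Production build-up factor (1 − d/p) = 1 − 250/570 = 0.5614.
Q* = √(2DS / (H(1 − d/p))) = √(2 × 65,000 × 375 / (11.1 × 0.5614)).
= √(48,750,000 / 6.2316) ≈ 2796.973.

Q* ≈ 2,797 packs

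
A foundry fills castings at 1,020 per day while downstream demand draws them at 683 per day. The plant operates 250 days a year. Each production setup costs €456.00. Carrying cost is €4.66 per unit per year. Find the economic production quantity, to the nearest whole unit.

Q* ≈ 10,057 castings

Annual demand D = 683 × 250 = 170,750.
Production build-up factor (1 − d/p) = 1 − 683/1,020 = 0.3304.
Q* = √(2DS / (H(1 − d/p))) = √(2 × 170,750 × 456 / (4.66 × 0.3304)).
= √(155,724,000 / 1.5396) ≈ 10057.035.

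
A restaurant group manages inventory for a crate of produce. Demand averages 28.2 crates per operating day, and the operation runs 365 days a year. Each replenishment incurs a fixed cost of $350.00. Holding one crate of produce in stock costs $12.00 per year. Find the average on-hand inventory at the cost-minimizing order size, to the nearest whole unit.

Annual demand D = 28.2 × 365 = 10,293.
EOQ = √(2DS/H) = √(2 × 10,293 × 350 / 12) ≈ 774.87.
Average inventory = Q*/2 ≈ 774.87 / 2 = 387.435.

Average inventory ≈ 387 crates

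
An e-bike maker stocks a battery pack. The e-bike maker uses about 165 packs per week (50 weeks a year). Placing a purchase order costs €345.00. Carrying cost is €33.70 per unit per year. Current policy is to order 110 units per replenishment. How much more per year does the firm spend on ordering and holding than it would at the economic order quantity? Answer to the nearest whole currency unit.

Extra cost ≈ €13,878 per year

Annual demand D = 165 × 50 = 8,250.
EOQ = √(2DS/H) = √(2 × 8,250 × 345 / 33.7) ≈ 411.00.
Cost at Q* = (D/Q*)S + (Q*/2)H = √(2DSH) ≈ €13,850.53.
Cost at Q = 110: (8,250/110)×345 + (110/2)×33.7 = €25,875.00 + €1,853.50 = €27,728.50.
Excess = €27,728.50 − €13,850.53 = €13,877.97.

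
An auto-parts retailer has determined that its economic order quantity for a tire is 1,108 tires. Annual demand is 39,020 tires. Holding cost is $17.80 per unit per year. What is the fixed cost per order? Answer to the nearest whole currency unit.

Squaring Q* = √(2DS/H) gives Q*² = 2DS/H.
From Q* = √(2DS/H): S = Q*²H / (2D) = 1,108² × 17.8 / (2 × 39,020) = 280.0156.

S ≈ $280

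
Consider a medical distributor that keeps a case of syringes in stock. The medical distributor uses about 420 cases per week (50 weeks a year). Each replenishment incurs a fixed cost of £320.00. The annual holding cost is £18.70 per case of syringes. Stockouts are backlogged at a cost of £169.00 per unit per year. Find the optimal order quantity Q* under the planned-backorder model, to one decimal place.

Q* ≈ 893.4 cases

Annual demand D = 420 × 50 = 21,000.
With planned backorders, Q* = √(2DS/H) · √((H+B)/B).
√(2DS/H) = √(2 × 21,000 × 320 / 18.7) = 847.772.
√((H+B)/B) = √((18.7+169)/169) = 1.0539.
Q* ≈ 893.445.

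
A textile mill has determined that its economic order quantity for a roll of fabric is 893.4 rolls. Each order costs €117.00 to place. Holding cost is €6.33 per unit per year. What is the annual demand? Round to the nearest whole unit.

D ≈ 21,591 rolls per year

Invert the EOQ relation Q*² = 2DS/H.
From Q* = √(2DS/H): D = Q*²H / (2S) = 893.4² × 6.33 / (2 × 117) = 21591.348.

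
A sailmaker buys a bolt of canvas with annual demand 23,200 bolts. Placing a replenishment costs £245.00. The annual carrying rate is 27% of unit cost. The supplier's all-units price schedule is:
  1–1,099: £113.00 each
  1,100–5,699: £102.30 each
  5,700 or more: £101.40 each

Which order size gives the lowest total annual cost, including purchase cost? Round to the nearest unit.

Holding cost per unit per year at price C is H = 0.27·C.
For each price level, check whether its EOQ is feasible; otherwise the best quantity at that price is the breakpoint.
EOQ at £113.00 = 610.4 (feasible in tier 1): TC = 23,200×£113.00 + (23,200/610.4)×245 + (610.4/2)×0.27×£113.00 = £2,640,223.58.
EOQ at £102.30 = 641.5 < 1100, so use break Q=1100: TC = 23,200×£102.30 + (23,200/1100.0)×245 + (1100.0/2)×0.27×£102.30 = £2,393,718.82.
EOQ at £101.40 = 644.4 < 5700, so use break Q=5700: TC = 23,200×£101.40 + (23,200/5700.0)×245 + (5700.0/2)×0.27×£101.40 = £2,431,504.49.
Lowest total cost is £2,393,718.82 at Q = 1100.0.

Q* ≈ 1,100 bolts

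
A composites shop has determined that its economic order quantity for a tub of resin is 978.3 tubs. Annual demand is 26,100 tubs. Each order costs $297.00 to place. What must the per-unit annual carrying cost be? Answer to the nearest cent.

H ≈ $16.20

Invert the EOQ relation Q*² = 2DS/H.
From Q* = √(2DS/H): H = 2DS / Q*² = 2 × 26,100 × 297 / 978.3² = 16.1988.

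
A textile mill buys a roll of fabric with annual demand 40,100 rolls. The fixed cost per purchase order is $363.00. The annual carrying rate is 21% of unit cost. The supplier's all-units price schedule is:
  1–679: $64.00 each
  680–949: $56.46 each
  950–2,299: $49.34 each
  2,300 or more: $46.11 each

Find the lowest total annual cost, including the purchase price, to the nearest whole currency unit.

TC* ≈ $1,866,475

Holding cost per unit per year at price C is H = 0.21·C.
Evaluate total cost at each tier's feasible EOQ or, if the EOQ is below the tier, at the tier's minimum quantity.
Tier 1 ($64.00): EOQ = 1471.8 exceeds tier's upper bound 679, so this tier is dominated.
Tier 2 ($56.46): EOQ = 1567.0 exceeds tier's upper bound 949, so this tier is dominated.
EOQ at $49.34 = 1676.2 (feasible in tier 3): TC = 40,100×$49.34 + (40,100/1676.2)×363 + (1676.2/2)×0.21×$49.34 = $1,995,902.00.
EOQ at $46.11 = 1733.9 < 2300, so use break Q=2300: TC = 40,100×$46.11 + (40,100/2300.0)×363 + (2300.0/2)×0.21×$46.11 = $1,866,475.39.
Lowest total cost among the candidates is at Q = 2300.0.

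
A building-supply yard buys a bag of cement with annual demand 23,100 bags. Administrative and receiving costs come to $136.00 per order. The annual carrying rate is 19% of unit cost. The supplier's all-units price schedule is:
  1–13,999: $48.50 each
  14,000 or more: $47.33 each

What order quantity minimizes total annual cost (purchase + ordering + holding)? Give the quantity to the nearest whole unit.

Q* ≈ 826 bags

Holding cost per unit per year at price C is H = 0.19·C.
Evaluate total cost at each tier's feasible EOQ or, if the EOQ is below the tier, at the tier's minimum quantity.
EOQ at $48.50 = 825.7 (feasible in tier 1): TC = 23,100×$48.50 + (23,100/825.7)×136 + (825.7/2)×0.19×$48.50 = $1,127,959.18.
EOQ at $47.33 = 835.9 < 14000, so use break Q=14000: TC = 23,100×$47.33 + (23,100/14000.0)×136 + (14000.0/2)×0.19×$47.33 = $1,156,496.30.
Lowest total cost is $1,127,959.18 at Q = 825.7.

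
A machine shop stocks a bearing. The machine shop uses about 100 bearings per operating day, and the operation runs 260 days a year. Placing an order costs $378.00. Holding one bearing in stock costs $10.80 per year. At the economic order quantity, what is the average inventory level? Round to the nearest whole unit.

Average inventory ≈ 675 bearings

Annual demand D = 100 × 260 = 26,000.
The optimal lot size = √(2DS/H) = √(2 × 26,000 × 378 / 10.8) ≈ 1349.07.
Average inventory = Q*/2 ≈ 1349.07 / 2 = 674.537.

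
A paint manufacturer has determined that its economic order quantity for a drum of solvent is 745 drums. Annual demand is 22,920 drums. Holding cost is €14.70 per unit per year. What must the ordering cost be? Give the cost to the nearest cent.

S ≈ €177.99

Invert the EOQ relation Q*² = 2DS/H.
From Q* = √(2DS/H): S = Q*²H / (2D) = 745² × 14.7 / (2 × 22,920) = 177.9858.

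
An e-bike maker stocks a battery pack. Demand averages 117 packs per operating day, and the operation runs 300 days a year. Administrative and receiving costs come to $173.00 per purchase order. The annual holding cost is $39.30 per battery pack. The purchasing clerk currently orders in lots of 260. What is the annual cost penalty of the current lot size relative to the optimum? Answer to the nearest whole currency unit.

Annual demand D = 117 × 300 = 35,100.
EOQ = √(2DS/H) = √(2 × 35,100 × 173 / 39.3) ≈ 555.90.
Cost at Q* = (D/Q*)S + (Q*/2)H = √(2DSH) ≈ $21,846.80.
Cost at Q = 260: (35,100/260)×173 + (260/2)×39.3 = $23,355.00 + $5,109.00 = $28,464.00.
Excess = $28,464.00 − $21,846.80 = $6,617.20.

Extra cost ≈ $6,617 per year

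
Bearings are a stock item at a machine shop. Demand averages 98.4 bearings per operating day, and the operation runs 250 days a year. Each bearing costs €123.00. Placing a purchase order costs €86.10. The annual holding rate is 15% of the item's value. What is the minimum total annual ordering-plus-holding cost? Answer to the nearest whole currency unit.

Annual demand D = 98.4 × 250 = 24,600.
Holding cost H = 0.15 × €123.00 = €18.4500 per unit per year.
Q* = √(2DS/H) = √(2 × 24,600 × 86.1 / 18.45) ≈ 479.17.
At Q*, ordering cost (D/Q*)S equals holding cost (Q*/2)H, each = √(DSH/2).
Minimum total = √(2DSH) = √(2 × 24,600 × 86.1 × 18.45) ≈ 8840.612.

TC* ≈ €8,841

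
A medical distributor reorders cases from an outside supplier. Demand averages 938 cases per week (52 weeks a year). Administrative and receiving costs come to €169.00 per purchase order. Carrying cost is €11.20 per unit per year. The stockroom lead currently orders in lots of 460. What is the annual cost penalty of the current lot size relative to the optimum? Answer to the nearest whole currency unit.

Annual demand D = 938 × 52 = 48,776.
EOQ = √(2DS/H) = √(2 × 48,776 × 169 / 11.2) ≈ 1213.26.
Cost at Q* = (D/Q*)S + (Q*/2)H = √(2DSH) ≈ €13,588.47.
Cost at Q = 460: (48,776/460)×169 + (460/2)×11.2 = €17,919.88 + €2,576.00 = €20,495.88.
Excess = €20,495.88 − €13,588.47 = €6,907.41.

Extra cost ≈ €6,907 per year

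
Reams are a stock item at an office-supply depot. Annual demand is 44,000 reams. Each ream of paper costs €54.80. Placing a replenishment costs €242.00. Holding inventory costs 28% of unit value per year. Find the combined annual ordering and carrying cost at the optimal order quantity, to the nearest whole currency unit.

TC* ≈ €18,077

Holding cost H = 0.28 × €54.80 = €15.3440 per unit per year.
Q* = √(2DS/H) = √(2 × 44,000 × 242 / 15.344) ≈ 1178.09.
At Q*, ordering cost (D/Q*)S equals holding cost (Q*/2)H, each = √(DSH/2).
Minimum total = √(2DSH) = √(2 × 44,000 × 242 × 15.344) ≈ 18076.665.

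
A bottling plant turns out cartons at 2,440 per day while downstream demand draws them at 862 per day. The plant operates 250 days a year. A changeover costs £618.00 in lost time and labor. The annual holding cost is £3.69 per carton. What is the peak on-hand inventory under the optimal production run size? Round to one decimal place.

Annual demand D = 862 × 250 = 215,500.
Production build-up factor (1 − d/p) = 1 − 862/2,440 = 0.6467.
Q* = √(2DS / (H(1 − d/p))) = √(2 × 215,500 × 618 / (3.69 × 0.6467)).
= √(266,358,000 / 2.3864) ≈ 10564.796.
Maximum inventory = Q*(1 − d/p) = 10564.796 × 0.6467 ≈ 6832.479.

I_max ≈ 6,832.5 cartons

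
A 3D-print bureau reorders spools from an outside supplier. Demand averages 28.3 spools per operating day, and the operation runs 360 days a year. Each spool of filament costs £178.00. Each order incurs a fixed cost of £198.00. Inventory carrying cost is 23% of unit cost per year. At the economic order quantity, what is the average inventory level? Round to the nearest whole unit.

Annual demand D = 28.3 × 360 = 10,188.
Holding cost H = 0.23 × £178.00 = £40.9400 per unit per year.
The optimal lot size = √(2DS/H) = √(2 × 10,188 × 198 / 40.94) ≈ 313.92.
Average inventory = Q*/2 ≈ 313.92 / 2 = 156.960.

Average inventory ≈ 157 spools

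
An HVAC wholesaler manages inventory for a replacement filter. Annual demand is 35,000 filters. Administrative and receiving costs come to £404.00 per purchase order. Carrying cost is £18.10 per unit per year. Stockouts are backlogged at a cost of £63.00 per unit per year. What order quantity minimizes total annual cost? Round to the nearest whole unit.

With planned backorders, Q* = √(2DS/H) · √((H+B)/B).
√(2DS/H) = √(2 × 35,000 × 404 / 18.1) = 1249.972.
√((H+B)/B) = √((18.1+63)/63) = 1.1346.
Q* ≈ 1418.210.

Q* ≈ 1,418 filters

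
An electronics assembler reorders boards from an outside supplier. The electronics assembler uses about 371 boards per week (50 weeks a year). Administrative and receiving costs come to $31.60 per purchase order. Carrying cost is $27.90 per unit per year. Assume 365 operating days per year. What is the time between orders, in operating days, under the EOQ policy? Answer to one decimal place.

Annual demand D = 371 × 50 = 18,550.
Q* = √(2DS/H) = √(2 × 18,550 × 31.6 / 27.9) ≈ 204.99.
Cycle time = Q*/D × 365 = 204.99 / 18,550 × 365 ≈ 4.033 days.

T ≈ 4.0 days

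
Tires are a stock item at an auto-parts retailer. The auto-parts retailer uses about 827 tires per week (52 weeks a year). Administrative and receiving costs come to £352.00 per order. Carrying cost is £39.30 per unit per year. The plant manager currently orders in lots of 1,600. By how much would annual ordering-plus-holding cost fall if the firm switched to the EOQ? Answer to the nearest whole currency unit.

Annual demand D = 827 × 52 = 43,004.
EOQ = √(2DS/H) = √(2 × 43,004 × 352 / 39.3) ≈ 877.70.
Cost at Q* = (D/Q*)S + (Q*/2)H = √(2DSH) ≈ £34,493.48.
Cost at Q = 1,600: (43,004/1,600)×352 + (1,600/2)×39.3 = £9,460.88 + £31,440.00 = £40,900.88.
Excess = £40,900.88 − £34,493.48 = £6,407.40.

Extra cost ≈ £6,407 per year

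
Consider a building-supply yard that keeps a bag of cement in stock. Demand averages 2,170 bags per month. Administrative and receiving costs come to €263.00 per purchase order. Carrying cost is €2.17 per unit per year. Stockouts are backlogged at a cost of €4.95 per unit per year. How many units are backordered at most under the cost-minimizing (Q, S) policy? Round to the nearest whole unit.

S* ≈ 918 bags

Annual demand D = 2,170 × 12 = 26,040.
With planned backorders, Q* = √(2DS/H) · √((H+B)/B).
√(2DS/H) = √(2 × 26,040 × 263 / 2.17) = 2512.369.
√((H+B)/B) = √((2.17+4.95)/4.95) = 1.1993.
Q* ≈ 3013.151.
S* = Q* · H/(H+B) = 3013.151 × 2.17/7.12 ≈ 918.334.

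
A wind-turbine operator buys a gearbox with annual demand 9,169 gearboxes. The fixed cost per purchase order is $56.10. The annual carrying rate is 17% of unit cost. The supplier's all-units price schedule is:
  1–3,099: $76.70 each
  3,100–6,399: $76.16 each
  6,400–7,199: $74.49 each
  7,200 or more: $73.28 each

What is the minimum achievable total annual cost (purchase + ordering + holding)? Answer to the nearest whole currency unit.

Holding cost per unit per year at price C is H = 0.17·C.
Evaluate total cost at each tier's feasible EOQ or, if the EOQ is below the tier, at the tier's minimum quantity.
EOQ at $76.70 = 280.9 (feasible in tier 1): TC = 9,169×$76.70 + (9,169/280.9)×56.1 + (280.9/2)×0.17×$76.70 = $706,924.82.
EOQ at $76.16 = 281.9 < 3100, so use break Q=3100: TC = 9,169×$76.16 + (9,169/3100.0)×56.1 + (3100.0/2)×0.17×$76.16 = $718,545.13.
EOQ at $74.49 = 285.0 < 6400, so use break Q=6400: TC = 9,169×$74.49 + (9,169/6400.0)×56.1 + (6400.0/2)×0.17×$74.49 = $723,601.74.
EOQ at $73.28 = 287.4 < 7200, so use break Q=7200: TC = 9,169×$73.28 + (9,169/7200.0)×56.1 + (7200.0/2)×0.17×$73.28 = $716,823.12.
Lowest total cost among the candidates is at Q = 280.9.

TC* ≈ $706,925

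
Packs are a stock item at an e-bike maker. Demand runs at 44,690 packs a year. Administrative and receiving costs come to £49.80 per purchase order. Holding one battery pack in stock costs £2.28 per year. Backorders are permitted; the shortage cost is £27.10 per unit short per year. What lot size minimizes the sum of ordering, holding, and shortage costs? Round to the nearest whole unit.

Q* ≈ 1,455 packs

With planned backorders, Q* = √(2DS/H) · √((H+B)/B).
√(2DS/H) = √(2 × 44,690 × 49.8 / 2.28) = 1397.228.
√((H+B)/B) = √((2.28+27.1)/27.1) = 1.0412.
Q* ≈ 1454.818.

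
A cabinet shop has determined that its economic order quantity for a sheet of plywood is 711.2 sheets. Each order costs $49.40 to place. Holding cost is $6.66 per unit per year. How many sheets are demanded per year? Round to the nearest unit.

D ≈ 34,096 sheets per year

Invert the EOQ relation Q*² = 2DS/H.
From Q* = √(2DS/H): D = Q*²H / (2S) = 711.2² × 6.66 / (2 × 49.4) = 34095.792.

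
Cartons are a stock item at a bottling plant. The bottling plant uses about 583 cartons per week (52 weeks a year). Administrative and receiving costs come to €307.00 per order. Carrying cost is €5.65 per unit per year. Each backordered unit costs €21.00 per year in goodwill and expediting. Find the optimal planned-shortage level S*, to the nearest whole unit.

S* ≈ 433 cartons

Annual demand D = 583 × 52 = 30,316.
With planned backorders, Q* = √(2DS/H) · √((H+B)/B).
√(2DS/H) = √(2 × 30,316 × 307 / 5.65) = 1815.081.
√((H+B)/B) = √((5.65+21)/21) = 1.1265.
Q* ≈ 2044.725.
S* = Q* · H/(H+B) = 2044.725 × 5.65/26.65 ≈ 433.497.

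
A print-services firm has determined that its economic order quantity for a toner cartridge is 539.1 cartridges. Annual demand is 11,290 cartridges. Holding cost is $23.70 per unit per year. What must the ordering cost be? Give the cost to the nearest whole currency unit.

S ≈ $305

The basic EOQ model gives Q* = √(2DS/H); rearrange for the unknown.
From Q* = √(2DS/H): S = Q*²H / (2D) = 539.1² × 23.7 / (2 × 11,290) = 305.0444.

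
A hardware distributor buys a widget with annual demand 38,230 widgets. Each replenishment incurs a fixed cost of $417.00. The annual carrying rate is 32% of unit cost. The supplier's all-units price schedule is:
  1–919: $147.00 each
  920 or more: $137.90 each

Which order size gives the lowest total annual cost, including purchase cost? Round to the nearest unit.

Q* ≈ 920 widgets

Holding cost per unit per year at price C is H = 0.32·C.
Evaluate total cost at each tier's feasible EOQ or, if the EOQ is below the tier, at the tier's minimum quantity.
EOQ at $147.00 = 823.3 (feasible in tier 1): TC = 38,230×$147.00 + (38,230/823.3)×417 + (823.3/2)×0.32×$147.00 = $5,658,537.44.
EOQ at $137.90 = 850.0 < 920, so use break Q=920: TC = 38,230×$137.90 + (38,230/920.0)×417 + (920.0/2)×0.32×$137.90 = $5,309,544.04.
Lowest total cost is $5,309,544.04 at Q = 920.0.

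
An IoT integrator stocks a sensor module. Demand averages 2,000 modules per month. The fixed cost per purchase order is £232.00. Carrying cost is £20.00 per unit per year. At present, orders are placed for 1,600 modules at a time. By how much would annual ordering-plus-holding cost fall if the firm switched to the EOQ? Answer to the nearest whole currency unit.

Extra cost ≈ £4,556 per year

Annual demand D = 2,000 × 12 = 24,000.
EOQ = √(2DS/H) = √(2 × 24,000 × 232 / 20) ≈ 746.19.
Cost at Q* = (D/Q*)S + (Q*/2)H = √(2DSH) ≈ £14,923.81.
Cost at Q = 1,600: (24,000/1,600)×232 + (1,600/2)×20 = £3,480.00 + £16,000.00 = £19,480.00.
Excess = £19,480.00 − £14,923.81 = £4,556.19.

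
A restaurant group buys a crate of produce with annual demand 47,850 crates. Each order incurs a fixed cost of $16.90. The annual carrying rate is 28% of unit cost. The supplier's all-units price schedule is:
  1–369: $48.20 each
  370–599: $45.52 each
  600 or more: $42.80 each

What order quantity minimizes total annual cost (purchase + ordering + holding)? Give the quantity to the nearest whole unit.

Holding cost per unit per year at price C is H = 0.28·C.
Candidates are each tier's EOQ (if it falls in that tier) and each price-break quantity.
EOQ at $48.20 = 346.2 (feasible in tier 1): TC = 47,850×$48.20 + (47,850/346.2)×16.9 + (346.2/2)×0.28×$48.20 = $2,311,041.99.
EOQ at $45.52 = 356.2 < 370, so use break Q=370: TC = 47,850×$45.52 + (47,850/370.0)×16.9 + (370.0/2)×0.28×$45.52 = $2,182,675.52.
EOQ at $42.80 = 367.4 < 600, so use break Q=600: TC = 47,850×$42.80 + (47,850/600.0)×16.9 + (600.0/2)×0.28×$42.80 = $2,052,922.97.
Lowest total cost is $2,052,922.97 at Q = 600.0.

Q* ≈ 600 crates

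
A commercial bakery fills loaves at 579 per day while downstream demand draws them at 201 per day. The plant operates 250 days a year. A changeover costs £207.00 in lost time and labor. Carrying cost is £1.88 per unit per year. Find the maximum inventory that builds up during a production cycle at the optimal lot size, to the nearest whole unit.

Annual demand D = 201 × 250 = 50,250.
Production build-up factor (1 − d/p) = 1 − 201/579 = 0.6528.
Q* = √(2DS / (H(1 − d/p))) = √(2 × 50,250 × 207 / (1.88 × 0.6528)).
= √(20,803,500 / 1.2274) ≈ 4117.017.
Maximum inventory = Q*(1 − d/p) = 4117.017 × 0.6528 ≈ 2687.793.

I_max ≈ 2,688 loaves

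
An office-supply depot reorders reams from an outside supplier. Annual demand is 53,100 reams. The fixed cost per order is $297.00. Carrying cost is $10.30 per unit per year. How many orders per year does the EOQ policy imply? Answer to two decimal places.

N ≈ 30.34 orders per year

The optimal lot size = √(2DS/H) = √(2 × 53,100 × 297 / 10.3) ≈ 1749.93.
Orders per year = D / Q* = 53,100 / 1749.93 ≈ 30.344.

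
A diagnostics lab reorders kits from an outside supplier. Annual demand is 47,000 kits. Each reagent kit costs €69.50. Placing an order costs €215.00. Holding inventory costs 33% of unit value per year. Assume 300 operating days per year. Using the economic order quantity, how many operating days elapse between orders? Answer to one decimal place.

Holding cost H = 0.33 × €69.50 = €22.9350 per unit per year.
Q* = √(2DS/H) = √(2 × 47,000 × 215 / 22.935) ≈ 938.72.
Cycle time = Q*/D × 300 = 938.72 / 47,000 × 300 ≈ 5.992 days.

T ≈ 6.0 days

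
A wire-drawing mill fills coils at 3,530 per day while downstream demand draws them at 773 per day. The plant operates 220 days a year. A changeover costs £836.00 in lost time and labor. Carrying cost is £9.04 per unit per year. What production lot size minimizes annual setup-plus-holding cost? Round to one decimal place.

Q* ≈ 6,346.1 coils

Annual demand D = 773 × 220 = 170,060.
Production build-up factor (1 − d/p) = 1 − 773/3,530 = 0.7810.
Q* = √(2DS / (H(1 − d/p))) = √(2 × 170,060 × 836 / (9.04 × 0.7810)).
= √(284,340,320 / 7.0604) ≈ 6346.057.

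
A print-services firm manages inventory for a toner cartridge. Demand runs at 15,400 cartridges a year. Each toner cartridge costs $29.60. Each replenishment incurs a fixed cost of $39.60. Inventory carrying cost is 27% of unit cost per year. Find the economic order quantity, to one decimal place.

Q* ≈ 390.7 cartridges

Holding cost H = 0.27 × $29.60 = $7.9920 per unit per year.
EOQ = √(2DS / H) = √(2 × 15,400 × 39.6 / 7.992).
= √(1,219,680 / 7.992) = √152,612.6126 ≈ 390.657.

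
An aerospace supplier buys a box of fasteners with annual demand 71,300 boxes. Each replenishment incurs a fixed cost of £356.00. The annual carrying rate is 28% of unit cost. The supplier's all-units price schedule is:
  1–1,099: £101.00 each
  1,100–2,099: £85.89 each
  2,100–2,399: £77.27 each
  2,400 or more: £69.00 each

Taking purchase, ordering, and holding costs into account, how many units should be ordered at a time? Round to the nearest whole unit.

Q* ≈ 2,400 boxes

Holding cost per unit per year at price C is H = 0.28·C.
Candidates are each tier's EOQ (if it falls in that tier) and each price-break quantity.
Tier 1 (£101.00): EOQ = 1339.8 exceeds tier's upper bound 1099, so this tier is dominated.
EOQ at £85.89 = 1452.9 (feasible in tier 2): TC = 71,300×£85.89 + (71,300/1452.9)×356 + (1452.9/2)×0.28×£85.89 = £6,158,897.98.
EOQ at £77.27 = 1531.8 < 2100, so use break Q=2100: TC = 71,300×£77.27 + (71,300/2100.0)×356 + (2100.0/2)×0.28×£77.27 = £5,544,155.43.
EOQ at £69.00 = 1621.0 < 2400, so use break Q=2400: TC = 71,300×£69.00 + (71,300/2400.0)×356 + (2400.0/2)×0.28×£69.00 = £4,953,460.17.
Lowest total cost is £4,953,460.17 at Q = 2400.0.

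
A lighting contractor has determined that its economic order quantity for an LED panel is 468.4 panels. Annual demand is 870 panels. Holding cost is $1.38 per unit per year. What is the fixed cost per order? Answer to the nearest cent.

S ≈ $174.01

Invert the EOQ relation Q*² = 2DS/H.
From Q* = √(2DS/H): S = Q*²H / (2D) = 468.4² × 1.38 / (2 × 870) = 174.0058.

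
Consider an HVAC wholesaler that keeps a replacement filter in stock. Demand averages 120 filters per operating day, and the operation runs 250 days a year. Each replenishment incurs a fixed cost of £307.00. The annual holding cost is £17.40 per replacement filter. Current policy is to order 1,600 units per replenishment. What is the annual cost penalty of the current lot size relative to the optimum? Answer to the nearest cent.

Extra cost ≈ £1,773.51 per year

Annual demand D = 120 × 250 = 30,000.
EOQ = √(2DS/H) = √(2 × 30,000 × 307 / 17.4) ≈ 1028.89.
Cost at Q* = (D/Q*)S + (Q*/2)H = √(2DSH) ≈ £17,902.74.
Cost at Q = 1,600: (30,000/1,600)×307 + (1,600/2)×17.4 = £5,756.25 + £13,920.00 = £19,676.25.
Excess = £19,676.25 − £17,902.74 = £1,773.51.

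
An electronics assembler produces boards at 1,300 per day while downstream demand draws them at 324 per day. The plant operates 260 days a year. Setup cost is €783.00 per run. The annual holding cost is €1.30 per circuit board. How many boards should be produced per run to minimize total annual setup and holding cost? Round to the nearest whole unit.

Annual demand D = 324 × 260 = 84,240.
Production build-up factor (1 − d/p) = 1 − 324/1,300 = 0.7508.
Q* = √(2DS / (H(1 − d/p))) = √(2 × 84,240 × 783 / (1.3 × 0.7508)).
= √(131,919,840 / 0.976) ≈ 11625.995.

Q* ≈ 11,626 boards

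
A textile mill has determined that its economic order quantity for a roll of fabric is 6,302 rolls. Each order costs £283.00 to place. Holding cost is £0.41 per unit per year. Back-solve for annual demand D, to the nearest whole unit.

Invert the EOQ relation Q*² = 2DS/H.
From Q* = √(2DS/H): D = Q*²H / (2S) = 6,302² × 0.41 / (2 × 283) = 28768.964.

D ≈ 28,769 rolls per year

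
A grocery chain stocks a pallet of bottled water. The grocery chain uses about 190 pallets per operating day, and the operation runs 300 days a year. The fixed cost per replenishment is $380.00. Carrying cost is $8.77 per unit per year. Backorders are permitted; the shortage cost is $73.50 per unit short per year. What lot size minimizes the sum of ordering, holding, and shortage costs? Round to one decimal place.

Q* ≈ 2,351.4 pallets

Annual demand D = 190 × 300 = 57,000.
With planned backorders, Q* = √(2DS/H) · √((H+B)/B).
√(2DS/H) = √(2 × 57,000 × 380 / 8.77) = 2222.514.
√((H+B)/B) = √((8.77+73.5)/73.5) = 1.0580.
Q* ≈ 2351.373.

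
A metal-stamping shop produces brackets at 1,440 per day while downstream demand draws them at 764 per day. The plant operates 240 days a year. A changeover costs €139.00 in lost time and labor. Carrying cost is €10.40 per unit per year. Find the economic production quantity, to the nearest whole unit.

Annual demand D = 764 × 240 = 183,360.
Production build-up factor (1 − d/p) = 1 − 764/1,440 = 0.4694.
Q* = √(2DS / (H(1 − d/p))) = √(2 × 183,360 × 139 / (10.4 × 0.4694)).
= √(50,974,080 / 4.8822) ≈ 3231.216.

Q* ≈ 3,231 brackets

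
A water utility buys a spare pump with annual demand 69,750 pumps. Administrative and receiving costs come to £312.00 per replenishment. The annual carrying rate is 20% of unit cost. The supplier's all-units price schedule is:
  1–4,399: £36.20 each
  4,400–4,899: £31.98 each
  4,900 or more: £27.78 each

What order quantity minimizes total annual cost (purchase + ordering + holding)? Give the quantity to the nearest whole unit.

Holding cost per unit per year at price C is H = 0.20·C.
Candidates are each tier's EOQ (if it falls in that tier) and each price-break quantity.
EOQ at £36.20 = 2451.9 (feasible in tier 1): TC = 69,750×£36.20 + (69,750/2451.9)×312 + (2451.9/2)×0.20×£36.20 = £2,542,701.44.
EOQ at £31.98 = 2608.6 < 4400, so use break Q=4400: TC = 69,750×£31.98 + (69,750/4400.0)×312 + (4400.0/2)×0.20×£31.98 = £2,249,622.11.
EOQ at £27.78 = 2798.9 < 4900, so use break Q=4900: TC = 69,750×£27.78 + (69,750/4900.0)×312 + (4900.0/2)×0.20×£27.78 = £1,955,708.42.
Lowest total cost is £1,955,708.42 at Q = 4900.0.

Q* ≈ 4,900 pumps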